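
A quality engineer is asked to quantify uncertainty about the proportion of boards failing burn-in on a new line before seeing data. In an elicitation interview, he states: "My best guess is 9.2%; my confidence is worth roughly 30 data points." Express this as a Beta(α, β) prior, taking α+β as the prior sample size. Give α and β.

Under the effective-sample-size interpretation, Beta(α, β) has prior mean α/(α+β) and prior sample size α+β.
So α+β = 30 and α/(α+β) = 0.092, giving α = 0.092·30 = 2.76 and β = 30 − 2.76 = 27.24.

α = 2.76, β = 27.24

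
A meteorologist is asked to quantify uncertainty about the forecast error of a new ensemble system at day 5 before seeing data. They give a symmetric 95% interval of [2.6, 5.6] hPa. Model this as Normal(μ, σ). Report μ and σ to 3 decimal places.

A symmetric 95% interval runs μ ± z·σ with z = 1.96.
Half-width = 1.5, so σ = 1.5/1.96 = 0.765.
μ is the interval midpoint, 4.100.

μ = 4.100, σ = 0.765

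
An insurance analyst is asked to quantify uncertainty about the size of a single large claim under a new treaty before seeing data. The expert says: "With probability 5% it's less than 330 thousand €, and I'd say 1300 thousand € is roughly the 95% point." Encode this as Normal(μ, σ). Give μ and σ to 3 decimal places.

For Normal(μ,σ), the p-quantile is μ + z_p·σ. Here z_{0.05} = -1.645, z_{0.95} = 1.645.
So 330 = μ − 1.645σ and 1300 = μ + 1.645σ.
Subtracting: σ = (1300 − 330)/(1.645 − (-1.645)) = 294.859.
Then μ = 330 − (-1.645)·294.859 = 815.000.

μ = 815.000, σ = 294.859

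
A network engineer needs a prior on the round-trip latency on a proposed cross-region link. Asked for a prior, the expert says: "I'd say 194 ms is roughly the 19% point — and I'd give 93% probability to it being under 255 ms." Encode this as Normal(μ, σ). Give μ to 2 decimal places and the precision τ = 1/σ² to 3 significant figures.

The p-quantile of Normal(μ,σ) is μ + z_p·σ, with z_{0.19} = -0.8779 and z_{0.93} = 1.476.
Eliminate σ: μ = (z₂·x₁ − z₁·x₂)/(z₂ − z₁) = (1.476·194 − (-0.8779)·255)/2.354 = 216.75.
Then σ = (x₂ − x₁)/(z₂ − z₁) = (255 − 194)/2.354 = 25.92.
Precision τ = 1/σ² = 1/25.92² = 0.00149.

μ = 216.75, τ = 0.00149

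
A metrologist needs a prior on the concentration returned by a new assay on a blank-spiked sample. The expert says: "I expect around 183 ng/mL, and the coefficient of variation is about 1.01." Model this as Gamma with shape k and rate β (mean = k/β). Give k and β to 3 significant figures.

k ≈ 0.98, β ≈ 0.00536

For Gamma(k, rate β): mean = k/β, variance = k/β², so CV = 1/√k.
CV = 1.01, hence k = 1/CV² = 0.98.
Then β = k/mean = 0.98/183 = 0.00536.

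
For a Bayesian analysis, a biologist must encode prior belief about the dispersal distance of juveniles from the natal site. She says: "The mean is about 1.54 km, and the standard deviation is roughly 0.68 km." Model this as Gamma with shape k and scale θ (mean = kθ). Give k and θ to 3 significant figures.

For Gamma(k, scale θ): mean = kθ, variance = kθ², so CV = 1/√k.
CV = SD/mean = 0.68/1.54 = 0.4416, hence k = 1/CV² = 5.13.
Then θ = mean/k = 1.54/5.13 = 0.3.

k ≈ 5.13, θ ≈ 0.3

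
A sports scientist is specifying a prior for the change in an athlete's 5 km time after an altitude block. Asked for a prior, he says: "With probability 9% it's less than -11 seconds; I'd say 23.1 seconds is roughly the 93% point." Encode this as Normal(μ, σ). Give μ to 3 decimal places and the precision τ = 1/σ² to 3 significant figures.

The p-quantile of Normal(μ,σ) is μ + z_p·σ, with z_{0.09} = -1.341 and z_{0.93} = 1.476.
Eliminate σ: μ = (z₂·x₁ − z₁·x₂)/(z₂ − z₁) = (1.476·-11 − (-1.341)·23.1)/2.817 = 5.233.
Then σ = (x₂ − x₁)/(z₂ − z₁) = (23.1 − -11)/2.817 = 12.107.
Precision τ = 1/σ² = 1/12.11² = 0.00682.

μ = 5.233, τ = 0.00682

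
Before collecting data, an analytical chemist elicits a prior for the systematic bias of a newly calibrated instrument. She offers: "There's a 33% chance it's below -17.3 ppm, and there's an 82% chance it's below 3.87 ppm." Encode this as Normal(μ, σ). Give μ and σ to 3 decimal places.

μ = -10.428, σ = 15.620

The p-quantile of Normal(μ,σ) is μ + z_p·σ, with z_{0.33} = -0.4399 and z_{0.82} = 0.9154.
Eliminate σ: μ = (z₂·x₁ − z₁·x₂)/(z₂ − z₁) = (0.9154·-17.3 − (-0.4399)·3.87)/1.355 = -10.428.
Then σ = (x₂ − x₁)/(z₂ − z₁) = (3.87 − -17.3)/1.355 = 15.620.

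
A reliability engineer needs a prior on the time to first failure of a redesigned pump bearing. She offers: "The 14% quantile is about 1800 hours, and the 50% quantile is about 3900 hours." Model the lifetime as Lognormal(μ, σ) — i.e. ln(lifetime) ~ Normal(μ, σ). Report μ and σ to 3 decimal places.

If T ~ Lognormal(μ,σ) then ln T ~ Normal(μ,σ), so the p-quantile of ln T is μ + z_p·σ.
ln(1800) = 7.496 and ln(3900) = 8.269; z_{0.14} = -1.08, z_{0.5} = 0.
σ = (8.269 − 7.496)/(0 − (-1.08)) = 0.716.
μ = 7.496 − (-1.08)·0.716 = 8.269.

μ ≈ 8.269, σ ≈ 0.716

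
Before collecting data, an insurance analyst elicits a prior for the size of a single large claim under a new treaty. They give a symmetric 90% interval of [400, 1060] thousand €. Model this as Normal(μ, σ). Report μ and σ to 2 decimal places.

μ = 730.00, σ = 200.63

A symmetric 90% interval runs μ ± z·σ with z = 1.645.
Half-width = 330, so σ = 330/1.645 = 200.63.
μ is the interval midpoint, 730.00.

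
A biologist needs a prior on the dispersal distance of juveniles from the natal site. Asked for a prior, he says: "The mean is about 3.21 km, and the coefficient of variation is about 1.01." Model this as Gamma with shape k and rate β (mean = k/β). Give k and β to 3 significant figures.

For Gamma(k, rate β): mean = k/β, variance = k/β², so CV = 1/√k.
CV = 1.01, hence k = 1/CV² = 0.98.
Then β = k/mean = 0.98/3.21 = 0.305.

k ≈ 0.98, β ≈ 0.305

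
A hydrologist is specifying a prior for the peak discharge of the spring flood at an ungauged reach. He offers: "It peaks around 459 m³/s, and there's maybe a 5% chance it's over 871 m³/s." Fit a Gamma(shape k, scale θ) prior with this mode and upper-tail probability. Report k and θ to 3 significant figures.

Gamma(k,θ) with k>1 has mode (k−1)θ, so θ = 459/(k−1).
Need P(X < 871) = 0.95 with θ tied to k this way. Start at k = 2, θ = 459: P(X<871) ≈ 0.566.
Too low — raise k to concentrate. Iterating converges to k ≈ 7.77.
Then θ = 459/(7.77−1) ≈ 67.8.

k ≈ 7.77, θ ≈ 67.8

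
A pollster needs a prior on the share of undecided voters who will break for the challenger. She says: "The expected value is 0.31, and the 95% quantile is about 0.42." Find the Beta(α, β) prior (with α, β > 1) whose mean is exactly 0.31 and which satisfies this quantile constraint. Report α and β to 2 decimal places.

α ≈ 15.74, β ≈ 35.03

With mean 0.31 fixed, write α = 0.31s, β = 0.69s where s = α+β.
Need P(θ < 0.42) = 0.95 under Beta(0.31s, 0.69s). Normal approximation: (q−m)/√(m(1−m)/s) ≈ z_{0.95} = 1.64, so s ≈ 0.31·0.69·(1.64)²/(0.42−0.31)² = 47.8.
At s = 47.8: P(θ<0.42) ≈ 0.945. Adjusting to match 0.95 gives s ≈ 50.76.
So α = 0.31·50.76 ≈ 15.74, β = 0.69·50.76 ≈ 35.03.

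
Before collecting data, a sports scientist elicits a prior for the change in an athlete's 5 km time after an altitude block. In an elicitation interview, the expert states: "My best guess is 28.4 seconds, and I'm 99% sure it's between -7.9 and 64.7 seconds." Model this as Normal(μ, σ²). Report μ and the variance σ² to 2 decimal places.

μ = 28.40, σ² = 198.60

A symmetric 99% interval runs μ ± z·σ with z = 2.576.
Half-width = 36.3, so σ = 36.3/2.576 = 14.093 and σ² = 198.60.
μ is the stated best guess, 28.40.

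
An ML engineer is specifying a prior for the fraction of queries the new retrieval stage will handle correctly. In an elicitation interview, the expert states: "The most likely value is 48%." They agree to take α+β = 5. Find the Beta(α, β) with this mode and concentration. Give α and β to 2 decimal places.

For α,β > 1 the Beta mode is (α−1)/(α+β−2). With α+β = 5, the mode is (α−1)/3.
Set (α−1)/3 = 0.48 → α = 1 + 0.48·3 = 2.44.
β = 5 − α = 2.56.

α = 2.44, β = 2.56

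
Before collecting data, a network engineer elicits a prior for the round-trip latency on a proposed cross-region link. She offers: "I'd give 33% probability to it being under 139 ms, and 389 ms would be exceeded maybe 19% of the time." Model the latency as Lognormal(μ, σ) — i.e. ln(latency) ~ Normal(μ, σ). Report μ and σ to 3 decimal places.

μ ≈ 5.278, σ ≈ 0.781

If T ~ Lognormal(μ,σ) then ln T ~ Normal(μ,σ), so the p-quantile of ln T is μ + z_p·σ.
ln(139) = 4.934 and ln(389) = 5.964; z_{0.33} = -0.4399, z_{0.81} = 0.8779.
σ = (5.964 − 4.934)/(0.8779 − (-0.4399)) = 0.781.
μ = 4.934 − (-0.4399)·0.781 = 5.278.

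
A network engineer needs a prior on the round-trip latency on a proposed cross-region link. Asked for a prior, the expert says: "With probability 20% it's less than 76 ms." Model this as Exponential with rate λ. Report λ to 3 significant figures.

λ ≈ 0.00294

P(T < 76.0) = 1 − e^(−λ·76.0) = 0.2, so λ = −ln(1−0.2)/76.0 = −ln(0.8)/76.0 = 0.00294.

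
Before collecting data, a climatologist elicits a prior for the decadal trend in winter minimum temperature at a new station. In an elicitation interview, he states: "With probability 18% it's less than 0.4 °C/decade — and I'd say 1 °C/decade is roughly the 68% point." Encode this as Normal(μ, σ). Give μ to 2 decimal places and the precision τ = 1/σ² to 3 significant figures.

μ = 0.80, τ = 5.31

For Normal(μ,σ), the p-quantile is μ + z_p·σ. Here z_{0.18} = -0.9154, z_{0.68} = 0.4677.
So 0.4 = μ − 0.9154σ and 1 = μ + 0.4677σ.
Subtracting: σ = (1 − 0.4)/(0.4677 − (-0.9154)) = 0.43.
Then μ = 0.4 − (-0.9154)·0.43 = 0.80.
Precision τ = 1/σ² = 1/0.4338² = 5.31.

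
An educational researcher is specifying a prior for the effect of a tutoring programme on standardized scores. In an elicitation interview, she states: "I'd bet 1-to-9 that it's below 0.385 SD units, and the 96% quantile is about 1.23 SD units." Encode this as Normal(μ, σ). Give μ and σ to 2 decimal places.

μ = 0.74, σ = 0.28

The p-quantile of Normal(μ,σ) is μ + z_p·σ, with z_{0.1} = -1.282 and z_{0.96} = 1.751.
Eliminate σ: μ = (z₂·x₁ − z₁·x₂)/(z₂ − z₁) = (1.751·0.385 − (-1.282)·1.23)/3.032 = 0.74.
Then σ = (x₂ − x₁)/(z₂ − z₁) = (1.23 − 0.385)/3.032 = 0.28.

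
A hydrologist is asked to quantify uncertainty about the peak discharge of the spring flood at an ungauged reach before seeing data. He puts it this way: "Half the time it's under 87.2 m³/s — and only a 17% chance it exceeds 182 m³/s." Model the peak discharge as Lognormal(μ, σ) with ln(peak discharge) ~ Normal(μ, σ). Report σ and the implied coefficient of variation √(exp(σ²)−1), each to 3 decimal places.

If T ~ Lognormal(μ,σ) then ln T ~ Normal(μ,σ), so the p-quantile of ln T is μ + z_p·σ.
ln(87.2) = 4.468 and ln(182) = 5.204; z_{0.5} = 0, z_{0.83} = 0.9542.
σ = (5.204 − 4.468)/(0.9542 − (0)) = 0.771.
μ = 4.468 − (0)·0.771 = 4.468.
CV = √(exp(σ²)−1) = √(exp(0.5947)−1) = 0.901.

σ ≈ 0.771, CV ≈ 0.901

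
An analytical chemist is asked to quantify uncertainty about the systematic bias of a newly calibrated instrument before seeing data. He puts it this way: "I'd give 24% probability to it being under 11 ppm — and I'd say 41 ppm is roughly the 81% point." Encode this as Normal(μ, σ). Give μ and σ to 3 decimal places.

μ = 24.375, σ = 18.937

The p-quantile of Normal(μ,σ) is μ + z_p·σ, with z_{0.24} = -0.7063 and z_{0.81} = 0.8779.
Eliminate σ: μ = (z₂·x₁ − z₁·x₂)/(z₂ − z₁) = (0.8779·11 − (-0.7063)·41)/1.584 = 24.375.
Then σ = (x₂ − x₁)/(z₂ − z₁) = (41 − 11)/1.584 = 18.937.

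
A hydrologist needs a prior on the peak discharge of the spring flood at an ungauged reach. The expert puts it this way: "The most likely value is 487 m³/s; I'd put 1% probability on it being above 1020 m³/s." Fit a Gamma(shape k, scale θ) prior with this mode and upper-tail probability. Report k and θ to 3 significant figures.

k ≈ 9.91, θ ≈ 54.7

Gamma(k,θ) with k>1 has mode (k−1)θ, so θ = 487/(k−1).
Need P(X < 1020) = 0.99 with θ tied to k this way. Start at k = 2, θ = 487: P(X<1020) ≈ 0.619.
Too low — raise k to concentrate. Iterating converges to k ≈ 9.91.
Then θ = 487/(9.91−1) ≈ 54.7.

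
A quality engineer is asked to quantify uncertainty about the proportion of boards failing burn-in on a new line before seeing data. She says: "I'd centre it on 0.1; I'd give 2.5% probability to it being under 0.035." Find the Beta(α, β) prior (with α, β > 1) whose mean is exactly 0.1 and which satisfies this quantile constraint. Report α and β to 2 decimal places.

α ≈ 5.22, β ≈ 47.00

With mean 0.1 fixed, write α = 0.1s, β = 0.9s where s = α+β.
Need P(θ < 0.035) = 0.025 under Beta(0.1s, 0.9s). Normal approximation: (q−m)/√(m(1−m)/s) ≈ z_{0.025} = -1.96, so s ≈ 0.1·0.9·(-1.96)²/(0.035−0.1)² = 81.8.
At s = 81.8: P(θ<0.035) ≈ 0.006. Adjusting to match 0.025 gives s ≈ 52.23.
So α = 0.1·52.23 ≈ 5.22, β = 0.9·52.23 ≈ 47.00.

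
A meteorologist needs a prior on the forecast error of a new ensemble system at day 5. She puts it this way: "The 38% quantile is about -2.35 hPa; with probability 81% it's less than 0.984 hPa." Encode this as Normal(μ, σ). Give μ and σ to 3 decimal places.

The p-quantile of Normal(μ,σ) is μ + z_p·σ, with z_{0.38} = -0.3055 and z_{0.81} = 0.8779.
Eliminate σ: μ = (z₂·x₁ − z₁·x₂)/(z₂ − z₁) = (0.8779·-2.35 − (-0.3055)·0.984)/1.183 = -1.489.
Then σ = (x₂ − x₁)/(z₂ − z₁) = (0.984 − -2.35)/1.183 = 2.817.

μ = -1.489, σ = 2.817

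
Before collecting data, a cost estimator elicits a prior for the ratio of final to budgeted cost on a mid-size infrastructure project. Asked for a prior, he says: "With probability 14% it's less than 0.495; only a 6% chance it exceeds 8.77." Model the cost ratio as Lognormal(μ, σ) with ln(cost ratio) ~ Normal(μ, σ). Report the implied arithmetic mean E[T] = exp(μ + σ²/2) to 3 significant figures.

If T ~ Lognormal(μ,σ) then ln T ~ Normal(μ,σ), so the p-quantile of ln T is μ + z_p·σ.
ln(0.495) = -0.7032 and ln(8.77) = 2.171; z_{0.14} = -1.08, z_{0.94} = 1.555.
σ = (2.171 − -0.7032)/(1.555 − (-1.08)) = 1.091.
μ = -0.7032 − (-1.08)·1.091 = 0.475.
E[T] = exp(μ + σ²/2) = exp(0.475 + 0.5950) = 2.92.

E[T] ≈ 2.92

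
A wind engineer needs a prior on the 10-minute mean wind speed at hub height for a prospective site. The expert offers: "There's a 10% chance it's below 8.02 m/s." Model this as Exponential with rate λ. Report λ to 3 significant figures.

P(T < 8.02) = 1 − e^(−λ·8.02) = 0.1, so λ = −ln(1−0.1)/8.02 = −ln(0.9)/8.02 = 0.0131.

λ ≈ 0.0131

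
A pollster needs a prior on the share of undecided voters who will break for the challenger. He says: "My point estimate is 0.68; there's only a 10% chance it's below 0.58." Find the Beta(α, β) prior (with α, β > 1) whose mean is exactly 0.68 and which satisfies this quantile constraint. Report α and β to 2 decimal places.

With mean 0.68 fixed, write α = 0.68s, β = 0.32s where s = α+β.
Need P(θ < 0.58) = 0.1 under Beta(0.68s, 0.32s). Normal approximation: (q−m)/√(m(1−m)/s) ≈ z_{0.1} = -1.28, so s ≈ 0.68·0.32·(-1.28)²/(0.58−0.68)² = 35.7.
At s = 35.7: P(θ<0.58) ≈ 0.103. Adjusting to match 0.1 gives s ≈ 36.83.
So α = 0.68·36.83 ≈ 25.04, β = 0.32·36.83 ≈ 11.79.

α ≈ 25.04, β ≈ 11.79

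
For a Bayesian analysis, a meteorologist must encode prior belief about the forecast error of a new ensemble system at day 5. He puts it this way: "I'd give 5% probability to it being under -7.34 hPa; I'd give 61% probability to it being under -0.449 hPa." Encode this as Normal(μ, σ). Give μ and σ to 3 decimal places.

The p-quantile of Normal(μ,σ) is μ + z_p·σ, with z_{0.05} = -1.645 and z_{0.61} = 0.2793.
Eliminate σ: μ = (z₂·x₁ − z₁·x₂)/(z₂ − z₁) = (0.2793·-7.34 − (-1.645)·-0.449)/1.924 = -1.449.
Then σ = (x₂ − x₁)/(z₂ − z₁) = (-0.449 − -7.34)/1.924 = 3.581.

μ = -1.449, σ = 3.581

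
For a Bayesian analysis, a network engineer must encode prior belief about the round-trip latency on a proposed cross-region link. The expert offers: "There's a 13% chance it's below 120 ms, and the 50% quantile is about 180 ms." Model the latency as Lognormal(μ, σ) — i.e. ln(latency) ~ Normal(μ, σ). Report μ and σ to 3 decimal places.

μ ≈ 5.193, σ ≈ 0.360

If T ~ Lognormal(μ,σ) then ln T ~ Normal(μ,σ), so the p-quantile of ln T is μ + z_p·σ.
ln(120) = 4.787 and ln(180) = 5.193; z_{0.13} = -1.126, z_{0.5} = 0.
σ = (5.193 − 4.787)/(0 − (-1.126)) = 0.360.
μ = 4.787 − (-1.126)·0.360 = 5.193.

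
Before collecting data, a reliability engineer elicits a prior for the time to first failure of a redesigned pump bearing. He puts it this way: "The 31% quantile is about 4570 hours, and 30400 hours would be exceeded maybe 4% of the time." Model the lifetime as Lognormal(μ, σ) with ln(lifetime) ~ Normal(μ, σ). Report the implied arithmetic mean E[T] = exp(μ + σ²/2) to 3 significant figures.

If T ~ Lognormal(μ,σ) then ln T ~ Normal(μ,σ), so the p-quantile of ln T is μ + z_p·σ.
ln(4570) = 8.427 and ln(30400) = 10.32; z_{0.31} = -0.4959, z_{0.96} = 1.751.
σ = (10.32 − 8.427)/(1.751 − (-0.4959)) = 0.843.
μ = 8.427 − (-0.4959)·0.843 = 8.846.
E[T] = exp(μ + σ²/2) = exp(8.846 + 0.3557) = 9910 hours.

E[T] ≈ 9910 hours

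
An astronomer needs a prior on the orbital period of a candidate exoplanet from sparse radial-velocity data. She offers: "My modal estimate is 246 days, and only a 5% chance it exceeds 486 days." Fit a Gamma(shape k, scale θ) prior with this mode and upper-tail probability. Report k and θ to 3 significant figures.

k ≈ 6.98, θ ≈ 41.1

Gamma(k,θ) with k>1 has mode (k−1)θ, so θ = 246/(k−1).
Need P(X < 486) = 0.95 with θ tied to k this way. Start at k = 2, θ = 246: P(X<486) ≈ 0.587.
Too low — raise k to concentrate. Iterating converges to k ≈ 6.98.
Then θ = 246/(6.98−1) ≈ 41.1.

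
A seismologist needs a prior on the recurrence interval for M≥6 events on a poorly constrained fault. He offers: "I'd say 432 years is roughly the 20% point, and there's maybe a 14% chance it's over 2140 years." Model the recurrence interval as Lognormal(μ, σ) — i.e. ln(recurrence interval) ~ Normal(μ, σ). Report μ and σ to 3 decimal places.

If T ~ Lognormal(μ,σ) then ln T ~ Normal(μ,σ), so the p-quantile of ln T is μ + z_p·σ.
ln(432) = 6.068 and ln(2140) = 7.669; z_{0.2} = -0.8416, z_{0.86} = 1.08.
σ = (7.669 − 6.068)/(1.08 − (-0.8416)) = 0.833.
μ = 6.068 − (-0.8416)·0.833 = 6.769.

μ ≈ 6.769, σ ≈ 0.833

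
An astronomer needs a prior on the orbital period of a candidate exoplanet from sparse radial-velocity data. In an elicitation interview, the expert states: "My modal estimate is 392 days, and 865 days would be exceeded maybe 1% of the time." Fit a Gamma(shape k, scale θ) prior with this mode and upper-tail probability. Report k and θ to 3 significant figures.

k ≈ 8.69, θ ≈ 51

Gamma(k,θ) with k>1 has mode (k−1)θ, so θ = 392/(k−1).
Need P(X < 865) = 0.99 with θ tied to k this way. Start at k = 2, θ = 392: P(X<865) ≈ 0.647.
Too low — raise k to concentrate. Iterating converges to k ≈ 8.69.
Then θ = 392/(8.69−1) ≈ 51.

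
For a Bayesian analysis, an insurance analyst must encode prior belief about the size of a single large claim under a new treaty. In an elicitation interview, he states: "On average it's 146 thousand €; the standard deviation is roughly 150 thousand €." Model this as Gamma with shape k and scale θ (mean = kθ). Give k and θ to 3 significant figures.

For Gamma(k, scale θ): mean = kθ, variance = kθ², so CV = 1/√k.
CV = SD/mean = 150/146 = 1.027, hence k = 1/CV² = 0.947.
Then θ = mean/k = 146/0.947 = 154.

k ≈ 0.947, θ ≈ 154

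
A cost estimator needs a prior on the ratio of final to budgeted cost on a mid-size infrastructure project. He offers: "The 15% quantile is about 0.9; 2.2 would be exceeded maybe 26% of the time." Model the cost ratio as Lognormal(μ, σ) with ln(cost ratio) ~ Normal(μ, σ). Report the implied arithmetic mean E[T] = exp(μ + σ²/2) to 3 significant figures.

E[T] ≈ 1.8

If T ~ Lognormal(μ,σ) then ln T ~ Normal(μ,σ), so the p-quantile of ln T is μ + z_p·σ.
ln(0.9) = -0.1054 and ln(2.2) = 0.7885; z_{0.15} = -1.036, z_{0.74} = 0.6433.
σ = (0.7885 − -0.1054)/(0.6433 − (-1.036)) = 0.532.
μ = -0.1054 − (-1.036)·0.532 = 0.446.
E[T] = exp(μ + σ²/2) = exp(0.446 + 0.1416) = 1.8.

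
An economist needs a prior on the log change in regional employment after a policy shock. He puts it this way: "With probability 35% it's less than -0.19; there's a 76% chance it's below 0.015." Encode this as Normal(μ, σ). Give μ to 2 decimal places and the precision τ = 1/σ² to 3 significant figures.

For Normal(μ,σ), the p-quantile is μ + z_p·σ. Here z_{0.35} = -0.3853, z_{0.76} = 0.7063.
So -0.19 = μ − 0.3853σ and 0.015 = μ + 0.7063σ.
Subtracting: σ = (0.015 − -0.19)/(0.7063 − (-0.3853)) = 0.19.
Then μ = -0.19 − (-0.3853)·0.19 = -0.12.
Precision τ = 1/σ² = 1/0.1878² = 28.4.

μ = -0.12, τ = 28.4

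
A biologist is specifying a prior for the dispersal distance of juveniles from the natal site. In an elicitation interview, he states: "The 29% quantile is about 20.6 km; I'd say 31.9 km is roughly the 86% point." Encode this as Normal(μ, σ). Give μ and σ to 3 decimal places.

For Normal(μ,σ), the p-quantile is μ + z_p·σ. Here z_{0.29} = -0.5534, z_{0.86} = 1.08.
So 20.6 = μ − 0.5534σ and 31.9 = μ + 1.08σ.
Subtracting: σ = (31.9 − 20.6)/(1.08 − (-0.5534)) = 6.917.
Then μ = 20.6 − (-0.5534)·6.917 = 24.428.

μ = 24.428, σ = 6.917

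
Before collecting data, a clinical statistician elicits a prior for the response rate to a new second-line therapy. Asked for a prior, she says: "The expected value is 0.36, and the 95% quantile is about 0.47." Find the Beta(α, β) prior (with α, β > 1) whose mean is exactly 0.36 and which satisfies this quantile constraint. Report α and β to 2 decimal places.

α ≈ 19.26, β ≈ 34.24

With mean 0.36 fixed, write α = 0.36s, β = 0.64s where s = α+β.
Need P(θ < 0.47) = 0.95 under Beta(0.36s, 0.64s). Normal approximation: (q−m)/√(m(1−m)/s) ≈ z_{0.95} = 1.64, so s ≈ 0.36·0.64·(1.64)²/(0.47−0.36)² = 51.5.
At s = 51.5: P(θ<0.47) ≈ 0.947. Adjusting to match 0.95 gives s ≈ 53.50.
So α = 0.36·53.50 ≈ 19.26, β = 0.64·53.50 ≈ 34.24.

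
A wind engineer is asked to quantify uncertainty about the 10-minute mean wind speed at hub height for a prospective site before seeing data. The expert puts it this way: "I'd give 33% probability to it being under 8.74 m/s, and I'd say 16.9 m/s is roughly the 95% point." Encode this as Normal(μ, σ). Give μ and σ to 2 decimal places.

For Normal(μ,σ), the p-quantile is μ + z_p·σ. Here z_{0.33} = -0.4399, z_{0.95} = 1.645.
So 8.74 = μ − 0.4399σ and 16.9 = μ + 1.645σ.
Subtracting: σ = (16.9 − 8.74)/(1.645 − (-0.4399)) = 3.91.
Then μ = 8.74 − (-0.4399)·3.91 = 10.46.

μ = 10.46, σ = 3.91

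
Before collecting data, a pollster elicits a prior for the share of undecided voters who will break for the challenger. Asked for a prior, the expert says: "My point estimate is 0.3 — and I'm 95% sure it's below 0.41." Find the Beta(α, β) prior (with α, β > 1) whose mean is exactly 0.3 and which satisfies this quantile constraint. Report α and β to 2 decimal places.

With mean 0.3 fixed, write α = 0.3s, β = 0.7s where s = α+β.
Need P(θ < 0.41) = 0.95 under Beta(0.3s, 0.7s). Normal approximation: (q−m)/√(m(1−m)/s) ≈ z_{0.95} = 1.64, so s ≈ 0.3·0.7·(1.64)²/(0.41−0.3)² = 47.0.
At s = 47.0: P(θ<0.41) ≈ 0.945. Adjusting to match 0.95 gives s ≈ 50.08.
So α = 0.3·50.08 ≈ 15.02, β = 0.7·50.08 ≈ 35.05.

α ≈ 15.02, β ≈ 35.05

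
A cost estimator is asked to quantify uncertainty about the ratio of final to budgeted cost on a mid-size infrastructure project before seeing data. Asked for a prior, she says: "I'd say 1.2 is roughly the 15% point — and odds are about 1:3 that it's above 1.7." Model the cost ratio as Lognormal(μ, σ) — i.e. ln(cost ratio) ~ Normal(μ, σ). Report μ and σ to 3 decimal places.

μ ≈ 0.393, σ ≈ 0.204

If T ~ Lognormal(μ,σ) then ln T ~ Normal(μ,σ), so the p-quantile of ln T is μ + z_p·σ.
ln(1.2) = 0.1823 and ln(1.7) = 0.5306; z_{0.15} = -1.036, z_{0.75} = 0.6745.
σ = (0.5306 − 0.1823)/(0.6745 − (-1.036)) = 0.204.
μ = 0.1823 − (-1.036)·0.204 = 0.393.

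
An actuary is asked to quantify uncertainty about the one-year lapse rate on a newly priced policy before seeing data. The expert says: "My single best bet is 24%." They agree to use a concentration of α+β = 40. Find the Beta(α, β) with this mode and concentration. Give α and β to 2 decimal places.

α = 10.12, β = 29.88

For α,β > 1 the Beta mode is (α−1)/(α+β−2). With α+β = 40, the mode is (α−1)/38.
Set (α−1)/38 = 0.24 → α = 1 + 0.24·38 = 10.12.
β = 40 − α = 29.88.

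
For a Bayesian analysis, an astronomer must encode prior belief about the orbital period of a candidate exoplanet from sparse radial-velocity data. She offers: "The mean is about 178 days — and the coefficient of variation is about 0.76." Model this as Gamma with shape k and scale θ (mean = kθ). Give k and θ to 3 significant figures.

k ≈ 1.73, θ ≈ 103

For Gamma(k, scale θ): mean = kθ, variance = kθ², so CV = 1/√k.
CV = 0.76, hence k = 1/CV² = 1.73.
Then θ = mean/k = 178/1.73 = 103.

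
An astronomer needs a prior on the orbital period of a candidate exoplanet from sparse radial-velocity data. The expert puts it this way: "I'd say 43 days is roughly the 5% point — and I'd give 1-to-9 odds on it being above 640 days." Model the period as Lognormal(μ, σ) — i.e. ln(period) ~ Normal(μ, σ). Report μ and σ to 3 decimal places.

If T ~ Lognormal(μ,σ) then ln T ~ Normal(μ,σ), so the p-quantile of ln T is μ + z_p·σ.
ln(43) = 3.761 and ln(640) = 6.461; z_{0.05} = -1.645, z_{0.9} = 1.282.
σ = (6.461 − 3.761)/(1.282 − (-1.645)) = 0.923.
μ = 3.761 − (-1.645)·0.923 = 5.279.

μ ≈ 5.279, σ ≈ 0.923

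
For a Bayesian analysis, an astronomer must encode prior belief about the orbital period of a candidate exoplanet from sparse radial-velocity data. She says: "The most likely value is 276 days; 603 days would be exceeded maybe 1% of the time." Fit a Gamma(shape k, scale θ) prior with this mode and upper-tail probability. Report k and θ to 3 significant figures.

Gamma(k,θ) with k>1 has mode (k−1)θ, so θ = 276/(k−1).
Need P(X < 603) = 0.99 with θ tied to k this way. Start at k = 2, θ = 276: P(X<603) ≈ 0.642.
Too low — raise k to concentrate. Iterating converges to k ≈ 8.9.
Then θ = 276/(8.9−1) ≈ 34.9.

k ≈ 8.9, θ ≈ 34.9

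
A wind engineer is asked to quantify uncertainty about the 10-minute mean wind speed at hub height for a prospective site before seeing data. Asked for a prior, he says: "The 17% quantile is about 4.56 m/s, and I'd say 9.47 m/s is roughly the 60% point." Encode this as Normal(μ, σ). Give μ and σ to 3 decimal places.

The p-quantile of Normal(μ,σ) is μ + z_p·σ, with z_{0.17} = -0.9542 and z_{0.6} = 0.2533.
Eliminate σ: μ = (z₂·x₁ − z₁·x₂)/(z₂ − z₁) = (0.2533·4.56 − (-0.9542)·9.47)/1.208 = 8.440.
Then σ = (x₂ − x₁)/(z₂ − z₁) = (9.47 − 4.56)/1.208 = 4.066.

μ = 8.440, σ = 4.066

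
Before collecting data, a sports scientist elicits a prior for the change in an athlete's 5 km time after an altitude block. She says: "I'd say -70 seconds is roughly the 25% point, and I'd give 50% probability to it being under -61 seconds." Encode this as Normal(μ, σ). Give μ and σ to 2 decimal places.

μ = -61.00, σ = 13.34

For Normal(μ,σ), the p-quantile is μ + z_p·σ. Here z_{0.25} = -0.6745, z_{0.5} = 0.
So -70 = μ − 0.6745σ and -61 = μ + 0σ.
Subtracting: σ = (-61 − -70)/(0 − (-0.6745)) = 13.34.
Then μ = -70 − (-0.6745)·13.34 = -61.00.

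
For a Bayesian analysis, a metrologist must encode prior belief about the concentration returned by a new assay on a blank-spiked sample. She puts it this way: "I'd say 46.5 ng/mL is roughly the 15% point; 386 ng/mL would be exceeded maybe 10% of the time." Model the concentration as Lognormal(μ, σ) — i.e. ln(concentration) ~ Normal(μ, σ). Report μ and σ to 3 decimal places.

If T ~ Lognormal(μ,σ) then ln T ~ Normal(μ,σ), so the p-quantile of ln T is μ + z_p·σ.
ln(46.5) = 3.839 and ln(386) = 5.956; z_{0.15} = -1.036, z_{0.9} = 1.282.
σ = (5.956 − 3.839)/(1.282 − (-1.036)) = 0.913.
μ = 3.839 − (-1.036)·0.913 = 4.786.

μ ≈ 4.786, σ ≈ 0.913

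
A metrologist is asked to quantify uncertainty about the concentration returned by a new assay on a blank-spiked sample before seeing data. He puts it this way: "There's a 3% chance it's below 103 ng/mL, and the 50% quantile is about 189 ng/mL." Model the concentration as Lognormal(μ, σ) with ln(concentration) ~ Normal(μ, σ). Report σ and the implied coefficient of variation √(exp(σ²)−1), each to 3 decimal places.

σ ≈ 0.323, CV ≈ 0.331

If T ~ Lognormal(μ,σ) then ln T ~ Normal(μ,σ), so the p-quantile of ln T is μ + z_p·σ.
ln(103) = 4.635 and ln(189) = 5.242; z_{0.03} = -1.881, z_{0.5} = 0.
σ = (5.242 − 4.635)/(0 − (-1.881)) = 0.323.
μ = 4.635 − (-1.881)·0.323 = 5.242.
CV = √(exp(σ²)−1) = √(exp(0.1042)−1) = 0.331.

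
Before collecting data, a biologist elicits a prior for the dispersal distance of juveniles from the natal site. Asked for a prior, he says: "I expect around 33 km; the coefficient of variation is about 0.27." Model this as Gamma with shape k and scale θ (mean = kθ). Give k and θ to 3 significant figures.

For Gamma(k, scale θ): mean = kθ, variance = kθ², so CV = 1/√k.
CV = 0.27, hence k = 1/CV² = 13.7.
Then θ = mean/k = 33/13.7 = 2.41.

k ≈ 13.7, θ ≈ 2.41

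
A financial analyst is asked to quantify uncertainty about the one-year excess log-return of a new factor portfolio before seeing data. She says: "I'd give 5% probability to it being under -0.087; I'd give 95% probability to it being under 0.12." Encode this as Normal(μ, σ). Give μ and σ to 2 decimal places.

The p-quantile of Normal(μ,σ) is μ + z_p·σ, with z_{0.05} = -1.645 and z_{0.95} = 1.645.
Eliminate σ: μ = (z₂·x₁ − z₁·x₂)/(z₂ − z₁) = (1.645·-0.087 − (-1.645)·0.12)/3.29 = 0.02.
Then σ = (x₂ − x₁)/(z₂ − z₁) = (0.12 − -0.087)/3.29 = 0.06.

μ = 0.02, σ = 0.06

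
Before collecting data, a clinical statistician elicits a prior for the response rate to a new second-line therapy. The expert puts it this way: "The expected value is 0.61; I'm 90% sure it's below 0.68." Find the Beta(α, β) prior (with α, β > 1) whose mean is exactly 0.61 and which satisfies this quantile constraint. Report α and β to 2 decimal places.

α ≈ 47.56, β ≈ 30.41

With mean 0.61 fixed, write α = 0.61s, β = 0.39s where s = α+β.
Need P(θ < 0.68) = 0.9 under Beta(0.61s, 0.39s). Normal approximation: (q−m)/√(m(1−m)/s) ≈ z_{0.9} = 1.28, so s ≈ 0.61·0.39·(1.28)²/(0.68−0.61)² = 79.7.
At s = 79.7: P(θ<0.68) ≈ 0.903. Adjusting to match 0.9 gives s ≈ 77.97.
So α = 0.61·77.97 ≈ 47.56, β = 0.39·77.97 ≈ 30.41.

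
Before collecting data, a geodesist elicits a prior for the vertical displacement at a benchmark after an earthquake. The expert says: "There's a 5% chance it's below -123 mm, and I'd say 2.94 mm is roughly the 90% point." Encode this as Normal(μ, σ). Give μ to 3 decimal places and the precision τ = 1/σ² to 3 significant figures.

The p-quantile of Normal(μ,σ) is μ + z_p·σ, with z_{0.05} = -1.645 and z_{0.9} = 1.282.
Eliminate σ: μ = (z₂·x₁ − z₁·x₂)/(z₂ − z₁) = (1.282·-123 − (-1.645)·2.94)/2.926 = -52.213.
Then σ = (x₂ − x₁)/(z₂ − z₁) = (2.94 − -123)/2.926 = 43.036.
Precision τ = 1/σ² = 1/43.04² = 0.00054.

μ = -52.213, τ = 0.00054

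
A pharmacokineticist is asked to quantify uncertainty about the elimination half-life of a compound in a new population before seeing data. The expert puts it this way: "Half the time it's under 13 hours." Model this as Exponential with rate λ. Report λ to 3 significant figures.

λ ≈ 0.0533

Exponential median = ln 2 / λ, so λ = ln 2 / 13.0 = 0.0533.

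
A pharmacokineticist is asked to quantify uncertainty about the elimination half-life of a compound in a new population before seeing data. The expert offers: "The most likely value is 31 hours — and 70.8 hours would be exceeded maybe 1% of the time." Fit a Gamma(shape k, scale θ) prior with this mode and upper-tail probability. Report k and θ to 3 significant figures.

Gamma(k,θ) with k>1 has mode (k−1)θ, so θ = 31/(k−1).
Need P(X < 70.8) = 0.99 with θ tied to k this way. Start at k = 2, θ = 31: P(X<70.8) ≈ 0.665.
Too low — raise k to concentrate. Iterating converges to k ≈ 8.01.
Then θ = 31/(8.01−1) ≈ 4.42.

k ≈ 8.01, θ ≈ 4.42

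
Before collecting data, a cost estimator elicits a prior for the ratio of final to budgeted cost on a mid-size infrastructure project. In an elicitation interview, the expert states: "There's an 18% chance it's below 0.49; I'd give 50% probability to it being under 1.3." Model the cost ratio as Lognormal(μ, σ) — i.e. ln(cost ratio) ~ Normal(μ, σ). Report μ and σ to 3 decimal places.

If T ~ Lognormal(μ,σ) then ln T ~ Normal(μ,σ), so the p-quantile of ln T is μ + z_p·σ.
ln(0.49) = -0.7133 and ln(1.3) = 0.2624; z_{0.18} = -0.9154, z_{0.5} = 0.
σ = (0.2624 − -0.7133)/(0 − (-0.9154)) = 1.066.
μ = -0.7133 − (-0.9154)·1.066 = 0.262.

μ ≈ 0.262, σ ≈ 1.066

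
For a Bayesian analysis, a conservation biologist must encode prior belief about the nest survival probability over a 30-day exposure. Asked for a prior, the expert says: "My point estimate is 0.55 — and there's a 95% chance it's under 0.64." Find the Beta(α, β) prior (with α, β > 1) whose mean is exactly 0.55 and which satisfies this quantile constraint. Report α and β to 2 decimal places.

α ≈ 44.28, β ≈ 36.23

With mean 0.55 fixed, write α = 0.55s, β = 0.45s where s = α+β.
Need P(θ < 0.64) = 0.95 under Beta(0.55s, 0.45s). Normal approximation: (q−m)/√(m(1−m)/s) ≈ z_{0.95} = 1.64, so s ≈ 0.55·0.45·(1.64)²/(0.64−0.55)² = 82.7.
At s = 82.7: P(θ<0.64) ≈ 0.952. Adjusting to match 0.95 gives s ≈ 80.51.
So α = 0.55·80.51 ≈ 44.28, β = 0.45·80.51 ≈ 36.23.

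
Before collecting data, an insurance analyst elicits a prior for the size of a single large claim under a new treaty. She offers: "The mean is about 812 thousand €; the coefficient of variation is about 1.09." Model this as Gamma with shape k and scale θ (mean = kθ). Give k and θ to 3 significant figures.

k ≈ 0.842, θ ≈ 965

For Gamma(k, scale θ): mean = kθ, variance = kθ², so CV = 1/√k.
CV = 1.09, hence k = 1/CV² = 0.842.
Then θ = mean/k = 812/0.842 = 965.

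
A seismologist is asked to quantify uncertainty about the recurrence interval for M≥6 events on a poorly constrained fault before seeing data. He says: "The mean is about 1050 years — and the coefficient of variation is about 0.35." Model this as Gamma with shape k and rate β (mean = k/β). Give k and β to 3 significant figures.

For Gamma(k, rate β): mean = k/β, variance = k/β², so CV = 1/√k.
CV = 0.35, hence k = 1/CV² = 8.16.
Then β = k/mean = 8.16/1050 = 0.00777.

k ≈ 8.16, β ≈ 0.00777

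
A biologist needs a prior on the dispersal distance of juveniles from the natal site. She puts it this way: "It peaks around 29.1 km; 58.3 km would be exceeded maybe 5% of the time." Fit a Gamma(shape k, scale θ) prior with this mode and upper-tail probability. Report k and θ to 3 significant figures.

Gamma(k,θ) with k>1 has mode (k−1)θ, so θ = 29.1/(k−1).
Need P(X < 58.3) = 0.95 with θ tied to k this way. Start at k = 2, θ = 29.1: P(X<58.3) ≈ 0.595.
Too low — raise k to concentrate. Iterating converges to k ≈ 6.74.
Then θ = 29.1/(6.74−1) ≈ 5.07.

k ≈ 6.74, θ ≈ 5.07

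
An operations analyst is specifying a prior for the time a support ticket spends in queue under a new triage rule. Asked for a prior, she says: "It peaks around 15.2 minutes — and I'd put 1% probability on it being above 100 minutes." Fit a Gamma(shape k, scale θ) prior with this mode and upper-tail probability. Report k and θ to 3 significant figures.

k ≈ 2.01, θ ≈ 15

Gamma(k,θ) with k>1 has mode (k−1)θ, so θ = 15.2/(k−1).
Need P(X < 100) = 0.99 with θ tied to k this way. Start at k = 2, θ = 15.2: P(X<100) ≈ 0.989.
Too low — raise k to concentrate. Iterating converges to k ≈ 2.01.
Then θ = 15.2/(2.01−1) ≈ 15.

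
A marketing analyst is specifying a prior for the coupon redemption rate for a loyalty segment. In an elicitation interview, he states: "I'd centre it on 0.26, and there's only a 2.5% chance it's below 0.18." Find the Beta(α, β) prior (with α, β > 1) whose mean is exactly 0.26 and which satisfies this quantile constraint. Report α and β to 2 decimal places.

α ≈ 26.51, β ≈ 75.46

With mean 0.26 fixed, write α = 0.26s, β = 0.74s where s = α+β.
Need P(θ < 0.18) = 0.025 under Beta(0.26s, 0.74s). Normal approximation: (q−m)/√(m(1−m)/s) ≈ z_{0.025} = -1.96, so s ≈ 0.26·0.74·(-1.96)²/(0.18−0.26)² = 115.5.
At s = 115.5: P(θ<0.18) ≈ 0.018. Adjusting to match 0.025 gives s ≈ 101.97.
So α = 0.26·101.97 ≈ 26.51, β = 0.74·101.97 ≈ 75.46.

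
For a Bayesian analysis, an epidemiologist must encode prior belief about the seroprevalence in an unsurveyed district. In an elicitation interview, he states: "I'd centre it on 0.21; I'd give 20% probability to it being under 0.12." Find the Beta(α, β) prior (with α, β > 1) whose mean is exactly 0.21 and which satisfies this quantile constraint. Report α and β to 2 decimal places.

With mean 0.21 fixed, write α = 0.21s, β = 0.79s where s = α+β.
Need P(θ < 0.12) = 0.2 under Beta(0.21s, 0.79s). Normal approximation: (q−m)/√(m(1−m)/s) ≈ z_{0.2} = -0.842, so s ≈ 0.21·0.79·(-0.842)²/(0.12−0.21)² = 14.5.
At s = 14.5: P(θ<0.12) ≈ 0.205. Adjusting to match 0.2 gives s ≈ 15.01.
So α = 0.21·15.01 ≈ 3.15, β = 0.79·15.01 ≈ 11.86.

α ≈ 3.15, β ≈ 11.86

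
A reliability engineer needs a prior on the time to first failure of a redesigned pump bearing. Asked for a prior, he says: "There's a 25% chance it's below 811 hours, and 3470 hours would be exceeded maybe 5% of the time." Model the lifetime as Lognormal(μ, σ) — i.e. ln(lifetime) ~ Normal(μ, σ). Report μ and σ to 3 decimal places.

μ ≈ 7.121, σ ≈ 0.627

If T ~ Lognormal(μ,σ) then ln T ~ Normal(μ,σ), so the p-quantile of ln T is μ + z_p·σ.
ln(811) = 6.698 and ln(3470) = 8.152; z_{0.25} = -0.6745, z_{0.95} = 1.645.
σ = (8.152 − 6.698)/(1.645 − (-0.6745)) = 0.627.
μ = 6.698 − (-0.6745)·0.627 = 7.121.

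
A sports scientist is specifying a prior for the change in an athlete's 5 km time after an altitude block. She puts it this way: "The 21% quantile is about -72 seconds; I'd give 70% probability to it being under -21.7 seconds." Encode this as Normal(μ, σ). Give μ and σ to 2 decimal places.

μ = -41.52, σ = 37.80

The p-quantile of Normal(μ,σ) is μ + z_p·σ, with z_{0.21} = -0.8064 and z_{0.7} = 0.5244.
Eliminate σ: μ = (z₂·x₁ − z₁·x₂)/(z₂ − z₁) = (0.5244·-72 − (-0.8064)·-21.7)/1.331 = -41.52.
Then σ = (x₂ − x₁)/(z₂ − z₁) = (-21.7 − -72)/1.331 = 37.80.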